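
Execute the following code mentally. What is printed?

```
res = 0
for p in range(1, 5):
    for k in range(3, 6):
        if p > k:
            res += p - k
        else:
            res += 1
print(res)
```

p=1,k=3: not 1>3, res = 0+1 = 1
p=1,k=4: not 1>4, res = 1+1 = 2
p=1,k=5: not 1>5, res = 2+1 = 3
p=2,k=3: not 2>3, res = 3+1 = 4
p=2,k=4: not 2>4, res = 4+1 = 5
p=2,k=5: not 2>5, res = 5+1 = 6
p=3,k=3: not 3>3, res = 6+1 = 7
p=3,k=4: not 3>4, res = 7+1 = 8
p=3,k=5: not 3>5, res = 8+1 = 9
p=4,k=3: 4>3, res = 9+1 = 10
p=4,k=4: not 4>4, res = 10+1 = 11
p=4,k=5: not 4>5, res = 11+1 = 12

12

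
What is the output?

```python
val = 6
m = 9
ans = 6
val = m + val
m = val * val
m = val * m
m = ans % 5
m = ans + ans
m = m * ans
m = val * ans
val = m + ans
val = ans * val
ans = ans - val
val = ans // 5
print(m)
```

val = 9+6 = 15
m = 15*15 = 225
m = 15*225 = 3375
m = 6%5 = 1
m = 6+6 = 12
m = 12*6 = 72
m = 15*6 = 90
val = 90+6 = 96
val = 6*96 = 576
ans = 6-576 = -570
val = (-570)//5 = -114

90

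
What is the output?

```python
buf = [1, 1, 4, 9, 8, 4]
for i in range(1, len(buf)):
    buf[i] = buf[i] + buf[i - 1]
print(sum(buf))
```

i=1: buf[1] = 1+1 = 2 → [1, 2, 4, 9, 8, 4]
i=2: buf[2] = 4+2 = 6 → [1, 2, 6, 9, 8, 4]
i=3: buf[3] = 9+6 = 15 → [1, 2, 6, 15, 8, 4]
i=4: buf[4] = 8+15 = 23 → [1, 2, 6, 15, 23, 4]
i=5: buf[5] = 4+23 = 27 → [1, 2, 6, 15, 23, 27]
sum = 74

74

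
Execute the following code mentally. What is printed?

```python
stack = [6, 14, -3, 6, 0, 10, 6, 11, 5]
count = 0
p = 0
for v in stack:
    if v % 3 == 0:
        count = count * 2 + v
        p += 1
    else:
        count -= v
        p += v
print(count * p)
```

v=6: %3==0, count = 0*2+6 = 6; p=1
v=14: not %3==0, count = 6-14 = -8; p=15
v=-3: %3==0, count = (-8)*2+(-3) = -19; p=16
v=6: %3==0, count = (-19)*2+6 = -32; p=17
v=0: %3==0, count = (-32)*2+0 = -64; p=18
v=10: not %3==0, count = (-64)-10 = -74; p=28
v=6: %3==0, count = (-74)*2+6 = -142; p=29
v=11: not %3==0, count = (-142)-11 = -153; p=40
v=5: not %3==0, count = (-153)-5 = -158; p=45
count*p = (-158)*45 = -7110

-7110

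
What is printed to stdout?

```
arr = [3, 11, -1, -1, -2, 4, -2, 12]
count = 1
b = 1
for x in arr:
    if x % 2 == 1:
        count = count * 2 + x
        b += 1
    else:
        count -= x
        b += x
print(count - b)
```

52

x=3: odd, count = 1*2+3 = 5; b=2
x=11: odd, count = 5*2+11 = 21; b=3
x=-1: odd, count = 21*2+(-1) = 41; b=4
x=-1: odd, count = 41*2+(-1) = 81; b=5
x=-2: not odd, count = 81-(-2) = 83; b=3
x=4: not odd, count = 83-4 = 79; b=7
x=-2: not odd, count = 79-(-2) = 81; b=5
x=12: not odd, count = 81-12 = 69; b=17
count-b = 69-17 = 52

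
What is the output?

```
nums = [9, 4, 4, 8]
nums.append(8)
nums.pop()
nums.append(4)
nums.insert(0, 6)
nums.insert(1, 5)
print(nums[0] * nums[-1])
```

24

append 8 → [9, 4, 4, 8, 8]
pop() removes 8 → [9, 4, 4, 8]
append 4 → [9, 4, 4, 8, 4]
insert 6 at 0 → [6, 9, 4, 4, 8, 4]
insert 5 at 1 → [6, 5, 9, 4, 4, 8, 4]
nums[0]*nums[-1] = 6*4 = 24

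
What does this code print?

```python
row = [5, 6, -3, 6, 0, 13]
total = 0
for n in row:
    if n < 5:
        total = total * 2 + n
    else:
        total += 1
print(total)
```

5

n=5: not <5, total = 0+1 = 1
n=6: not <5, total = 1+1 = 2
n=-3: <5, total = 2*2+(-3) = 1
n=6: not <5, total = 1+1 = 2
n=0: <5, total = 2*2+0 = 4
n=13: not <5, total = 4+1 = 5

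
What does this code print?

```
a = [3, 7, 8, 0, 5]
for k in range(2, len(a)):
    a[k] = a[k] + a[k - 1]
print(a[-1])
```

k=2: a[2] = 8+7 = 15 → [3, 7, 15, 0, 5]
k=3: a[3] = 0+15 = 15 → [3, 7, 15, 15, 5]
k=4: a[4] = 5+15 = 20 → [3, 7, 15, 15, 20]

20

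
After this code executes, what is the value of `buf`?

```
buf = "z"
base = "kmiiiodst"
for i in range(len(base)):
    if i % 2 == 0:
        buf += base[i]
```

'zkiidt'

i=0: add 'k' → 'zk'
i=1: skip
i=2: add 'i' → 'zki'
i=3: skip
i=4: add 'i' → 'zkii'
i=5: skip
i=6: add 'd' → 'zkiid'
i=7: skip
i=8: add 't' → 'zkiidt'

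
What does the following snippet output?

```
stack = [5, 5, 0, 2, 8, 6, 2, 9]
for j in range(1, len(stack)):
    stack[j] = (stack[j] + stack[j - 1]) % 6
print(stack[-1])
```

j=1: stack[1] = (5+5)%6 = 4 → [5, 4, 0, 2, 8, 6, 2, 9]
j=2: stack[2] = (0+4)%6 = 4 → [5, 4, 4, 2, 8, 6, 2, 9]
j=3: stack[3] = (2+4)%6 = 0 → [5, 4, 4, 0, 8, 6, 2, 9]
j=4: stack[4] = (8+0)%6 = 2 → [5, 4, 4, 0, 2, 6, 2, 9]
j=5: stack[5] = (6+2)%6 = 2 → [5, 4, 4, 0, 2, 2, 2, 9]
j=6: stack[6] = (2+2)%6 = 4 → [5, 4, 4, 0, 2, 2, 4, 9]
j=7: stack[7] = (9+4)%6 = 1 → [5, 4, 4, 0, 2, 2, 4, 1]

1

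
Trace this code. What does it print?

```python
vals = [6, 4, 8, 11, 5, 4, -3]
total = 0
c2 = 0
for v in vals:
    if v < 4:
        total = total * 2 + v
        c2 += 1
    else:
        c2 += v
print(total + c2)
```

v=6: not <4; c2=6
v=4: not <4; c2=10
v=8: not <4; c2=18
v=11: not <4; c2=29
v=5: not <4; c2=34
v=4: not <4; c2=38
v=-3: <4, total = 0*2+(-3) = -3; c2=39
total+c2 = (-3)+39 = 36

36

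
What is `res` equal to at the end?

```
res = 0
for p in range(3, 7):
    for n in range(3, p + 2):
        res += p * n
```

309

p=3,n=3: res = 0+9 = 9
p=3,n=4: res = 9+12 = 21
p=4,n=3: res = 21+12 = 33
p=4,n=4: res = 33+16 = 49
p=4,n=5: res = 49+20 = 69
p=5,n=3: res = 69+15 = 84
p=5,n=4: res = 84+20 = 104
p=5,n=5: res = 104+25 = 129
p=5,n=6: res = 129+30 = 159
p=6,n=3: res = 159+18 = 177
p=6,n=4: res = 177+24 = 201
p=6,n=5: res = 201+30 = 231
p=6,n=6: res = 231+36 = 267
p=6,n=7: res = 267+42 = 309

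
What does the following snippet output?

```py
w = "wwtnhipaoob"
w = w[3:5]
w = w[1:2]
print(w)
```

h

slice [3:5] → 'nh'
slice [1:2] → 'h'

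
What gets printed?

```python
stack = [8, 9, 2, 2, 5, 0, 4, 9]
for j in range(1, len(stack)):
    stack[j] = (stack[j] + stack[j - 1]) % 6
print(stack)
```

[8, 5, 1, 3, 2, 2, 0, 3]

j=1: stack[1] = (9+8)%6 = 5 → [8, 5, 2, 2, 5, 0, 4, 9]
j=2: stack[2] = (2+5)%6 = 1 → [8, 5, 1, 2, 5, 0, 4, 9]
j=3: stack[3] = (2+1)%6 = 3 → [8, 5, 1, 3, 5, 0, 4, 9]
j=4: stack[4] = (5+3)%6 = 2 → [8, 5, 1, 3, 2, 0, 4, 9]
j=5: stack[5] = (0+2)%6 = 2 → [8, 5, 1, 3, 2, 2, 4, 9]
j=6: stack[6] = (4+2)%6 = 0 → [8, 5, 1, 3, 2, 2, 0, 9]
j=7: stack[7] = (9+0)%6 = 3 → [8, 5, 1, 3, 2, 2, 0, 3]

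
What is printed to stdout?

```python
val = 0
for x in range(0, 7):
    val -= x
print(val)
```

x=0: val = 0-0 = 0
x=1: val = 0-1 = -1
x=2: val = (-1)-2 = -3
x=3: val = (-3)-3 = -6
x=4: val = (-6)-4 = -10
x=5: val = (-10)-5 = -15
x=6: val = (-15)-6 = -21

-21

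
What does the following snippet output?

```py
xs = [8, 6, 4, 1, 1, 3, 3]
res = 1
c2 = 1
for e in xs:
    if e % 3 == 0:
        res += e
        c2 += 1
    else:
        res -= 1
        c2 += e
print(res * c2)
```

e=8: not %3==0, res = 1-1 = 0; c2=9
e=6: %3==0, res = 0+6 = 6; c2=10
e=4: not %3==0, res = 6-1 = 5; c2=14
e=1: not %3==0, res = 5-1 = 4; c2=15
e=1: not %3==0, res = 4-1 = 3; c2=16
e=3: %3==0, res = 3+3 = 6; c2=17
e=3: %3==0, res = 6+3 = 9; c2=18
res*c2 = 9*18 = 162

162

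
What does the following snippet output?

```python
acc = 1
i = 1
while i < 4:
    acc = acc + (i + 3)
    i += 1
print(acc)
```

16

i=1: acc = 1+4 = 5
i=2: acc = 5+5 = 10
i=3: acc = 10+6 = 16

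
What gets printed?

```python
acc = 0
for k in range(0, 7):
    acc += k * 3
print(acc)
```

k=0: acc = 0+0*3 = 0
k=1: acc = 0+1*3 = 3
k=2: acc = 3+2*3 = 9
k=3: acc = 9+3*3 = 18
k=4: acc = 18+4*3 = 30
k=5: acc = 30+5*3 = 45
k=6: acc = 45+6*3 = 63

63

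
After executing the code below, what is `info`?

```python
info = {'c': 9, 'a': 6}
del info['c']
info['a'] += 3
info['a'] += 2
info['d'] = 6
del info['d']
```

del 'c' → {'a': 6}
info['a'] = 6+3 = 9 → {'a': 9}
info['a'] = 9+2 = 11 → {'a': 11}
info['d'] = 6 → {'a': 11, 'd': 6}
del 'd' → {'a': 11}

{'a': 11}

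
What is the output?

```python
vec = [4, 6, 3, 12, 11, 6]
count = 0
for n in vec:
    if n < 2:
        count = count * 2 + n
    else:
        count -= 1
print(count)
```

n=4: not <2, count = 0-1 = -1
n=6: not <2, count = (-1)-1 = -2
n=3: not <2, count = (-2)-1 = -3
n=12: not <2, count = (-3)-1 = -4
n=11: not <2, count = (-4)-1 = -5
n=6: not <2, count = (-5)-1 = -6

-6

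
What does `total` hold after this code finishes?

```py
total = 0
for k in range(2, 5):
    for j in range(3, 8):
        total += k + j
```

k=2,j=3: total = 0+5 = 5
k=2,j=4: total = 5+6 = 11
k=2,j=5: total = 11+7 = 18
k=2,j=6: total = 18+8 = 26
k=2,j=7: total = 26+9 = 35
k=3,j=3: total = 35+6 = 41
k=3,j=4: total = 41+7 = 48
k=3,j=5: total = 48+8 = 56
k=3,j=6: total = 56+9 = 65
k=3,j=7: total = 65+10 = 75
k=4,j=3: total = 75+7 = 82
k=4,j=4: total = 82+8 = 90
k=4,j=5: total = 90+9 = 99
k=4,j=6: total = 99+10 = 109
k=4,j=7: total = 109+11 = 120

120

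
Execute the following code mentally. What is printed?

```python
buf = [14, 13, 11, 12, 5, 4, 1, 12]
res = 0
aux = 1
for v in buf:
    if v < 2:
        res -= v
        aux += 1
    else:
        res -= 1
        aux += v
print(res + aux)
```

v=14: not <2, res = 0-1 = -1; aux=15
v=13: not <2, res = (-1)-1 = -2; aux=28
v=11: not <2, res = (-2)-1 = -3; aux=39
v=12: not <2, res = (-3)-1 = -4; aux=51
v=5: not <2, res = (-4)-1 = -5; aux=56
v=4: not <2, res = (-5)-1 = -6; aux=60
v=1: <2, res = (-6)-1 = -7; aux=61
v=12: not <2, res = (-7)-1 = -8; aux=73
res+aux = (-8)+73 = 65

65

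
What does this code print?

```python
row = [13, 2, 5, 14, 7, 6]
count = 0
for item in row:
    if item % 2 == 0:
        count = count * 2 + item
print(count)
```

item=13: not even
item=2: even, count = 0*2+2 = 2
item=5: not even
item=14: even, count = 2*2+14 = 18
item=7: not even
item=6: even, count = 18*2+6 = 42

42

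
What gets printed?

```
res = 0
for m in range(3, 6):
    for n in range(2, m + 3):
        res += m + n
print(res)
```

m=3,n=2: res = 0+5 = 5
m=3,n=3: res = 5+6 = 11
m=3,n=4: res = 11+7 = 18
m=3,n=5: res = 18+8 = 26
m=4,n=2: res = 26+6 = 32
m=4,n=3: res = 32+7 = 39
m=4,n=4: res = 39+8 = 47
m=4,n=5: res = 47+9 = 56
m=4,n=6: res = 56+10 = 66
m=5,n=2: res = 66+7 = 73
m=5,n=3: res = 73+8 = 81
m=5,n=4: res = 81+9 = 90
m=5,n=5: res = 90+10 = 100
m=5,n=6: res = 100+11 = 111
m=5,n=7: res = 111+12 = 123

123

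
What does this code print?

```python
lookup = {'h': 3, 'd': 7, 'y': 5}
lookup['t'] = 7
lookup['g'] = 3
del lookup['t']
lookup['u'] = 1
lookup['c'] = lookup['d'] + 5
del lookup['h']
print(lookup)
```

{'d': 7, 'y': 5, 'g': 3, 'u': 1, 'c': 12}

lookup['t'] = 7 → {'h': 3, 'd': 7, 'y': 5, 't': 7}
lookup['g'] = 3 → {'h': 3, 'd': 7, 'y': 5, 't': 7, 'g': 3}
del 't' → {'h': 3, 'd': 7, 'y': 5, 'g': 3}
lookup['u'] = 1 → {'h': 3, 'd': 7, 'y': 5, 'g': 3, 'u': 1}
lookup['c'] = lookup['d']+5 = 12 → {'h': 3, 'd': 7, 'y': 5, 'g': 3, 'u': 1, 'c': 12}
del 'h' → {'d': 7, 'y': 5, 'g': 3, 'u': 1, 'c': 12}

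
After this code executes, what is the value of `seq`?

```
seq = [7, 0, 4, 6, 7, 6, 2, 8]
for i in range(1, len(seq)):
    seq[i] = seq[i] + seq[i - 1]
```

[7, 7, 11, 17, 24, 30, 32, 40]

i=1: seq[1] = 0+7 = 7 → [7, 7, 4, 6, 7, 6, 2, 8]
i=2: seq[2] = 4+7 = 11 → [7, 7, 11, 6, 7, 6, 2, 8]
i=3: seq[3] = 6+11 = 17 → [7, 7, 11, 17, 7, 6, 2, 8]
i=4: seq[4] = 7+17 = 24 → [7, 7, 11, 17, 24, 6, 2, 8]
i=5: seq[5] = 6+24 = 30 → [7, 7, 11, 17, 24, 30, 2, 8]
i=6: seq[6] = 2+30 = 32 → [7, 7, 11, 17, 24, 30, 32, 8]
i=7: seq[7] = 8+32 = 40 → [7, 7, 11, 17, 24, 30, 32, 40]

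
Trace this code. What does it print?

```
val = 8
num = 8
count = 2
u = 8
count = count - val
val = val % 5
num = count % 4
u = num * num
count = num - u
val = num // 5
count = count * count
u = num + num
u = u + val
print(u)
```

4

count = 2-8 = -6
val = 8%5 = 3
num = (-6)%4 = 2
u = 2*2 = 4
count = 2-4 = -2
val = 2//5 = 0
count = (-2)*(-2) = 4
u = 2+2 = 4
u = 4+0 = 4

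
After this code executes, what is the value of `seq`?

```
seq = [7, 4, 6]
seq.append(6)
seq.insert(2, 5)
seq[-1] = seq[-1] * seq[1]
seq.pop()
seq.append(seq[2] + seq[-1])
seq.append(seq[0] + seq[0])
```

append 6 → [7, 4, 6, 6]
insert 5 at 2 → [7, 4, 5, 6, 6]
seq[-1] = seq[-1]*seq[1] = 6*4 = 24 → [7, 4, 5, 6, 24]
pop() removes 24 → [7, 4, 5, 6]
append seq[2]+seq[-1] = 5+6 = 11 → [7, 4, 5, 6, 11]
append seq[0]+seq[0] = 7+7 = 14 → [7, 4, 5, 6, 11, 14]

[7, 4, 5, 6, 11, 14]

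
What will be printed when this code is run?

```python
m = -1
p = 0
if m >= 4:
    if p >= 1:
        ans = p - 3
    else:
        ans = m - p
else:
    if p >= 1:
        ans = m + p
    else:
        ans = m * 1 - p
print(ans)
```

-1

m=-1, p=0
m >= 4 is False; p >= 1 is False
→ ans = m * 1 - p = -1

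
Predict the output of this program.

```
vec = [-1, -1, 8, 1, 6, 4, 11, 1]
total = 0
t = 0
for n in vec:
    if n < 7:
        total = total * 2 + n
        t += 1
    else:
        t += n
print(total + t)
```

n=-1: <7, total = 0*2+(-1) = -1; t=1
n=-1: <7, total = (-1)*2+(-1) = -3; t=2
n=8: not <7; t=10
n=1: <7, total = (-3)*2+1 = -5; t=11
n=6: <7, total = (-5)*2+6 = -4; t=12
n=4: <7, total = (-4)*2+4 = -4; t=13
n=11: not <7; t=24
n=1: <7, total = (-4)*2+1 = -7; t=25
total+t = (-7)+25 = 18

18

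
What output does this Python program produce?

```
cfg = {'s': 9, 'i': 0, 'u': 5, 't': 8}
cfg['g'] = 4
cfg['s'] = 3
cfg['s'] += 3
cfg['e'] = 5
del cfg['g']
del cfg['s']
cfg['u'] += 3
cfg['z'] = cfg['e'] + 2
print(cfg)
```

{'i': 0, 'u': 8, 't': 8, 'e': 5, 'z': 7}

cfg['g'] = 4 → {'s': 9, 'i': 0, 'u': 5, 't': 8, 'g': 4}
cfg['s'] = 3 → {'s': 3, 'i': 0, 'u': 5, 't': 8, 'g': 4}
cfg['s'] = 3+3 = 6 → {'s': 6, 'i': 0, 'u': 5, 't': 8, 'g': 4}
cfg['e'] = 5 → {'s': 6, 'i': 0, 'u': 5, 't': 8, 'g': 4, 'e': 5}
del 'g' → {'s': 6, 'i': 0, 'u': 5, 't': 8, 'e': 5}
del 's' → {'i': 0, 'u': 5, 't': 8, 'e': 5}
cfg['u'] = 5+3 = 8 → {'i': 0, 'u': 8, 't': 8, 'e': 5}
cfg['z'] = cfg['e']+2 = 7 → {'i': 0, 'u': 8, 't': 8, 'e': 5, 'z': 7}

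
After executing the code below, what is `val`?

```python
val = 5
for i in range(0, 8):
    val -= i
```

i=0: val = 5-0 = 5
i=1: val = 5-1 = 4
i=2: val = 4-2 = 2
i=3: val = 2-3 = -1
i=4: val = (-1)-4 = -5
i=5: val = (-5)-5 = -10
i=6: val = (-10)-6 = -16
i=7: val = (-16)-7 = -23

-23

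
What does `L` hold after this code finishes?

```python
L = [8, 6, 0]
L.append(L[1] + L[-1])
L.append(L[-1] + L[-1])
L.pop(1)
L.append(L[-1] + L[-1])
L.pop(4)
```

append L[1]+L[-1] = 6+0 = 6 → [8, 6, 0, 6]
append L[-1]+L[-1] = 6+6 = 12 → [8, 6, 0, 6, 12]
pop(1) removes 6 → [8, 0, 6, 12]
append L[-1]+L[-1] = 12+12 = 24 → [8, 0, 6, 12, 24]
pop(4) removes 24 → [8, 0, 6, 12]

[8, 0, 6, 12]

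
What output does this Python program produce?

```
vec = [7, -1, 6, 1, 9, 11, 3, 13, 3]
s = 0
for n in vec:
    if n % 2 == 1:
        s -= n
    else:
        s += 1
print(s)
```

-45

n=7: odd, s = 0-7 = -7
n=-1: odd, s = (-7)-(-1) = -6
n=6: not odd, s = (-6)+1 = -5
n=1: odd, s = (-5)-1 = -6
n=9: odd, s = (-6)-9 = -15
n=11: odd, s = (-15)-11 = -26
n=3: odd, s = (-26)-3 = -29
n=13: odd, s = (-29)-13 = -42
n=3: odd, s = (-42)-3 = -45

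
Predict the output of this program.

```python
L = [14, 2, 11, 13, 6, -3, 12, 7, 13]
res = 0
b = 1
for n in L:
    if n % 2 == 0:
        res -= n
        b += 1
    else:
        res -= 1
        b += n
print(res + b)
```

7

n=14: even, res = 0-14 = -14; b=2
n=2: even, res = (-14)-2 = -16; b=3
n=11: not even, res = (-16)-1 = -17; b=14
n=13: not even, res = (-17)-1 = -18; b=27
n=6: even, res = (-18)-6 = -24; b=28
n=-3: not even, res = (-24)-1 = -25; b=25
n=12: even, res = (-25)-12 = -37; b=26
n=7: not even, res = (-37)-1 = -38; b=33
n=13: not even, res = (-38)-1 = -39; b=46
res+b = (-39)+46 = 7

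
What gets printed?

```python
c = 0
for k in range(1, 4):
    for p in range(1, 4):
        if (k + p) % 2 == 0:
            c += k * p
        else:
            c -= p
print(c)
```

12

k=1,p=1: even sum, c = 0+1 = 1
k=1,p=2: odd sum, c = 1-2 = -1
k=1,p=3: even sum, c = (-1)+3 = 2
k=2,p=1: odd sum, c = 2-1 = 1
k=2,p=2: even sum, c = 1+4 = 5
k=2,p=3: odd sum, c = 5-3 = 2
k=3,p=1: even sum, c = 2+3 = 5
k=3,p=2: odd sum, c = 5-2 = 3
k=3,p=3: even sum, c = 3+9 = 12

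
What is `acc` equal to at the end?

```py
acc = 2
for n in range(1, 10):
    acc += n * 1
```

47

n=1: acc = 2+1*1 = 3
n=2: acc = 3+2*1 = 5
n=3: acc = 5+3*1 = 8
n=4: acc = 8+4*1 = 12
n=5: acc = 12+5*1 = 17
n=6: acc = 17+6*1 = 23
n=7: acc = 23+7*1 = 30
n=8: acc = 30+8*1 = 38
n=9: acc = 38+9*1 = 47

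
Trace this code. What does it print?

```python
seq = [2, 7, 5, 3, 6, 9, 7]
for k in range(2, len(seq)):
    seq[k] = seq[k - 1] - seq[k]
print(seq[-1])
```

-23

k=2: seq[2] = 7-5 = 2 → [2, 7, 2, 3, 6, 9, 7]
k=3: seq[3] = 2-3 = -1 → [2, 7, 2, -1, 6, 9, 7]
k=4: seq[4] = (-1)-6 = -7 → [2, 7, 2, -1, -7, 9, 7]
k=5: seq[5] = (-7)-9 = -16 → [2, 7, 2, -1, -7, -16, 7]
k=6: seq[6] = (-16)-7 = -23 → [2, 7, 2, -1, -7, -16, -23]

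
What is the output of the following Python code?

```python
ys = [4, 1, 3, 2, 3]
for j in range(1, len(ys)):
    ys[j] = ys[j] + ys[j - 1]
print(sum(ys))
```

j=1: ys[1] = 1+4 = 5 → [4, 5, 3, 2, 3]
j=2: ys[2] = 3+5 = 8 → [4, 5, 8, 2, 3]
j=3: ys[3] = 2+8 = 10 → [4, 5, 8, 10, 3]
j=4: ys[4] = 3+10 = 13 → [4, 5, 8, 10, 13]
sum = 40

40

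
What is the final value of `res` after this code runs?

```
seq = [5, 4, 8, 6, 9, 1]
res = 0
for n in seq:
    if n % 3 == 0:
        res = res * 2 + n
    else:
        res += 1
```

34

n=5: not %3==0, res = 0+1 = 1
n=4: not %3==0, res = 1+1 = 2
n=8: not %3==0, res = 2+1 = 3
n=6: %3==0, res = 3*2+6 = 12
n=9: %3==0, res = 12*2+9 = 33
n=1: not %3==0, res = 33+1 = 34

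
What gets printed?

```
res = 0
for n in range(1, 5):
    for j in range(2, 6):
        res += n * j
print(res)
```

n=1,j=2: res = 0+2 = 2
n=1,j=3: res = 2+3 = 5
n=1,j=4: res = 5+4 = 9
n=1,j=5: res = 9+5 = 14
n=2,j=2: res = 14+4 = 18
n=2,j=3: res = 18+6 = 24
n=2,j=4: res = 24+8 = 32
n=2,j=5: res = 32+10 = 42
n=3,j=2: res = 42+6 = 48
n=3,j=3: res = 48+9 = 57
n=3,j=4: res = 57+12 = 69
n=3,j=5: res = 69+15 = 84
n=4,j=2: res = 84+8 = 92
n=4,j=3: res = 92+12 = 104
n=4,j=4: res = 104+16 = 120
n=4,j=5: res = 120+20 = 140

140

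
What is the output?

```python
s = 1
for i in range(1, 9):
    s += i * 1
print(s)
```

i=1: s = 1+1*1 = 2
i=2: s = 2+2*1 = 4
i=3: s = 4+3*1 = 7
i=4: s = 7+4*1 = 11
i=5: s = 11+5*1 = 16
i=6: s = 16+6*1 = 22
i=7: s = 22+7*1 = 29
i=8: s = 29+8*1 = 37

37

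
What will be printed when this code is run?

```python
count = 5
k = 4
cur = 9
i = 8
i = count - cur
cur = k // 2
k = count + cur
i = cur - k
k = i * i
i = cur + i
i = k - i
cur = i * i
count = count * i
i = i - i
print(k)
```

25

i = 5-9 = -4
cur = 4//2 = 2
k = 5+2 = 7
i = 2-7 = -5
k = (-5)*(-5) = 25
i = 2+(-5) = -3
i = 25-(-3) = 28
cur = 28*28 = 784
count = 5*28 = 140
i = 28-28 = 0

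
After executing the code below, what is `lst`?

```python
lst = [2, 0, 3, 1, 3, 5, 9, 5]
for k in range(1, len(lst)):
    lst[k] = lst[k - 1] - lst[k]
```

k=1: lst[1] = 2-0 = 2 → [2, 2, 3, 1, 3, 5, 9, 5]
k=2: lst[2] = 2-3 = -1 → [2, 2, -1, 1, 3, 5, 9, 5]
k=3: lst[3] = (-1)-1 = -2 → [2, 2, -1, -2, 3, 5, 9, 5]
k=4: lst[4] = (-2)-3 = -5 → [2, 2, -1, -2, -5, 5, 9, 5]
k=5: lst[5] = (-5)-5 = -10 → [2, 2, -1, -2, -5, -10, 9, 5]
k=6: lst[6] = (-10)-9 = -19 → [2, 2, -1, -2, -5, -10, -19, 5]
k=7: lst[7] = (-19)-5 = -24 → [2, 2, -1, -2, -5, -10, -19, -24]

[2, 2, -1, -2, -5, -10, -19, -24]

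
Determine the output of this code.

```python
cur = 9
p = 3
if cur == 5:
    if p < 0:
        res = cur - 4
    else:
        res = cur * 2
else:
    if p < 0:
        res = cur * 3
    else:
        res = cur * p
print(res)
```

cur=9, p=3
cur == 5 is False; p < 0 is False
→ res = cur * p = 27

27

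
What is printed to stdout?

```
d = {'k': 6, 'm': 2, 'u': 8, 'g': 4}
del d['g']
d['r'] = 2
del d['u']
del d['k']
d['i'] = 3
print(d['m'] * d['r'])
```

del 'g' → {'k': 6, 'm': 2, 'u': 8}
d['r'] = 2 → {'k': 6, 'm': 2, 'u': 8, 'r': 2}
del 'u' → {'k': 6, 'm': 2, 'r': 2}
del 'k' → {'m': 2, 'r': 2}
d['i'] = 3 → {'m': 2, 'r': 2, 'i': 3}
d['m']*d['r'] = 2*2 = 4

4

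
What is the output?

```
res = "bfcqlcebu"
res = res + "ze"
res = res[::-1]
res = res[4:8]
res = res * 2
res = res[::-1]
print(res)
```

qlceqlce

+ 'ze' → 'bfcqlcebuze'
reverse → 'ezubeclqcfb'
slice [4:8] → 'eclq'
repeat ×2 → 'eclqeclq'
reverse → 'qlceqlce'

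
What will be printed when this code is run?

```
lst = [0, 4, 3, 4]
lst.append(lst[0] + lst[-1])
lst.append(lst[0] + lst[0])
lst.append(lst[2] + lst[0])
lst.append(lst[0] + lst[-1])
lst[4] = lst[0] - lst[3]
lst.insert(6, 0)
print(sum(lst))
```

append lst[0]+lst[-1] = 0+4 = 4 → [0, 4, 3, 4, 4]
append lst[0]+lst[0] = 0+0 = 0 → [0, 4, 3, 4, 4, 0]
append lst[2]+lst[0] = 3+0 = 3 → [0, 4, 3, 4, 4, 0, 3]
append lst[0]+lst[-1] = 0+3 = 3 → [0, 4, 3, 4, 4, 0, 3, 3]
lst[4] = lst[0]-lst[3] = 0-4 = -4 → [0, 4, 3, 4, -4, 0, 3, 3]
insert 0 at 6 → [0, 4, 3, 4, -4, 0, 0, 3, 3]
sum = 13

13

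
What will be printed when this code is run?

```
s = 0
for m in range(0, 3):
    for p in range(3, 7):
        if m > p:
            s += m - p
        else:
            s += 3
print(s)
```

m=0,p=3: not 0>3, s = 0+3 = 3
m=0,p=4: not 0>4, s = 3+3 = 6
m=0,p=5: not 0>5, s = 6+3 = 9
m=0,p=6: not 0>6, s = 9+3 = 12
m=1,p=3: not 1>3, s = 12+3 = 15
m=1,p=4: not 1>4, s = 15+3 = 18
m=1,p=5: not 1>5, s = 18+3 = 21
m=1,p=6: not 1>6, s = 21+3 = 24
m=2,p=3: not 2>3, s = 24+3 = 27
m=2,p=4: not 2>4, s = 27+3 = 30
m=2,p=5: not 2>5, s = 30+3 = 33
m=2,p=6: not 2>6, s = 33+3 = 36

36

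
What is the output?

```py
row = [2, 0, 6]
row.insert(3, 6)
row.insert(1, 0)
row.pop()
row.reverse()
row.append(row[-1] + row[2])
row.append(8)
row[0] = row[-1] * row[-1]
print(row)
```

[64, 0, 0, 2, 2, 8]

insert 6 at 3 → [2, 0, 6, 6]
insert 0 at 1 → [2, 0, 0, 6, 6]
pop() removes 6 → [2, 0, 0, 6]
reverse → [6, 0, 0, 2]
append row[-1]+row[2] = 2+0 = 2 → [6, 0, 0, 2, 2]
append 8 → [6, 0, 0, 2, 2, 8]
row[0] = row[-1]*row[-1] = 8*8 = 64 → [64, 0, 0, 2, 2, 8]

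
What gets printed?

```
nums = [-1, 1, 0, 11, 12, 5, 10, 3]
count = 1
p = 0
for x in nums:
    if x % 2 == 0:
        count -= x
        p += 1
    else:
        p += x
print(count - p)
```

-43

x=-1: not even; p=-1
x=1: not even; p=0
x=0: even, count = 1-0 = 1; p=1
x=11: not even; p=12
x=12: even, count = 1-12 = -11; p=13
x=5: not even; p=18
x=10: even, count = (-11)-10 = -21; p=19
x=3: not even; p=22
count-p = (-21)-22 = -43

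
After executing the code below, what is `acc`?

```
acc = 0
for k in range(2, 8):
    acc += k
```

k=2: acc = 0+2 = 2
k=3: acc = 2+3 = 5
k=4: acc = 5+4 = 9
k=5: acc = 9+5 = 14
k=6: acc = 14+6 = 20
k=7: acc = 20+7 = 27

27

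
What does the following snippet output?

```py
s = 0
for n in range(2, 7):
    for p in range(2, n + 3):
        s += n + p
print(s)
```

n=2,p=2: s = 0+4 = 4
n=2,p=3: s = 4+5 = 9
n=2,p=4: s = 9+6 = 15
n=3,p=2: s = 15+5 = 20
n=3,p=3: s = 20+6 = 26
n=3,p=4: s = 26+7 = 33
n=3,p=5: s = 33+8 = 41
n=4,p=2: s = 41+6 = 47
n=4,p=3: s = 47+7 = 54
n=4,p=4: s = 54+8 = 62
n=4,p=5: s = 62+9 = 71
n=4,p=6: s = 71+10 = 81
n=5,p=2: s = 81+7 = 88
n=5,p=3: s = 88+8 = 96
n=5,p=4: s = 96+9 = 105
n=5,p=5: s = 105+10 = 115
n=5,p=6: s = 115+11 = 126
n=5,p=7: s = 126+12 = 138
n=6,p=2: s = 138+8 = 146
n=6,p=3: s = 146+9 = 155
n=6,p=4: s = 155+10 = 165
n=6,p=5: s = 165+11 = 176
n=6,p=6: s = 176+12 = 188
n=6,p=7: s = 188+13 = 201
n=6,p=8: s = 201+14 = 215

215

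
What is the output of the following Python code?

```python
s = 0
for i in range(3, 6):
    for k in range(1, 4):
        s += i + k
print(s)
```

i=3,k=1: s = 0+4 = 4
i=3,k=2: s = 4+5 = 9
i=3,k=3: s = 9+6 = 15
i=4,k=1: s = 15+5 = 20
i=4,k=2: s = 20+6 = 26
i=4,k=3: s = 26+7 = 33
i=5,k=1: s = 33+6 = 39
i=5,k=2: s = 39+7 = 46
i=5,k=3: s = 46+8 = 54

54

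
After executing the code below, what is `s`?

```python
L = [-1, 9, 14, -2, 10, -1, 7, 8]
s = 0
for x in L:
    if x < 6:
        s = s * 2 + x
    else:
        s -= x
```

x=-1: <6, s = 0*2+(-1) = -1
x=9: not <6, s = (-1)-9 = -10
x=14: not <6, s = (-10)-14 = -24
x=-2: <6, s = (-24)*2+(-2) = -50
x=10: not <6, s = (-50)-10 = -60
x=-1: <6, s = (-60)*2+(-1) = -121
x=7: not <6, s = (-121)-7 = -128
x=8: not <6, s = (-128)-8 = -136

-136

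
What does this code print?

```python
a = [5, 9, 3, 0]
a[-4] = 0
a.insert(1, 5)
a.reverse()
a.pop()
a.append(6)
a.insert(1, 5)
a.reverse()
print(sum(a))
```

a[-4] = 0 → [0, 9, 3, 0]
insert 5 at 1 → [0, 5, 9, 3, 0]
reverse → [0, 3, 9, 5, 0]
pop() removes 0 → [0, 3, 9, 5]
append 6 → [0, 3, 9, 5, 6]
insert 5 at 1 → [0, 5, 3, 9, 5, 6]
reverse → [6, 5, 9, 3, 5, 0]
sum = 28

28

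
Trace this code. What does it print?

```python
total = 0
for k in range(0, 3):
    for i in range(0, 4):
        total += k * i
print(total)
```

k=0,i=0: total = 0+0 = 0
k=0,i=1: total = 0+0 = 0
k=0,i=2: total = 0+0 = 0
k=0,i=3: total = 0+0 = 0
k=1,i=0: total = 0+0 = 0
k=1,i=1: total = 0+1 = 1
k=1,i=2: total = 1+2 = 3
k=1,i=3: total = 3+3 = 6
k=2,i=0: total = 6+0 = 6
k=2,i=1: total = 6+2 = 8
k=2,i=2: total = 8+4 = 12
k=2,i=3: total = 12+6 = 18

18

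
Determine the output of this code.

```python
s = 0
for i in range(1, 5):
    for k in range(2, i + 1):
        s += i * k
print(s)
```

i=2,k=2: s = 0+4 = 4
i=3,k=2: s = 4+6 = 10
i=3,k=3: s = 10+9 = 19
i=4,k=2: s = 19+8 = 27
i=4,k=3: s = 27+12 = 39
i=4,k=4: s = 39+16 = 55

55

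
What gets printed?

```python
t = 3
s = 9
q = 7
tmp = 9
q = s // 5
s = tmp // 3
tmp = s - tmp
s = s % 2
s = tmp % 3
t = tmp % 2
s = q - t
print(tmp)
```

q = 9//5 = 1
s = 9//3 = 3
tmp = 3-9 = -6
s = 3%2 = 1
s = (-6)%3 = 0
t = (-6)%2 = 0
s = 1-0 = 1

-6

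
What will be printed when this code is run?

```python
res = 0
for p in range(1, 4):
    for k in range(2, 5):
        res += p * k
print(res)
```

p=1,k=2: res = 0+2 = 2
p=1,k=3: res = 2+3 = 5
p=1,k=4: res = 5+4 = 9
p=2,k=2: res = 9+4 = 13
p=2,k=3: res = 13+6 = 19
p=2,k=4: res = 19+8 = 27
p=3,k=2: res = 27+6 = 33
p=3,k=3: res = 33+9 = 42
p=3,k=4: res = 42+12 = 54

54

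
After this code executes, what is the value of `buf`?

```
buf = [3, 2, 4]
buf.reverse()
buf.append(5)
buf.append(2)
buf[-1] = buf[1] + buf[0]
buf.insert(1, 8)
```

[4, 8, 2, 3, 5, 6]

reverse → [4, 2, 3]
append 5 → [4, 2, 3, 5]
append 2 → [4, 2, 3, 5, 2]
buf[-1] = buf[1]+buf[0] = 2+4 = 6 → [4, 2, 3, 5, 6]
insert 8 at 1 → [4, 8, 2, 3, 5, 6]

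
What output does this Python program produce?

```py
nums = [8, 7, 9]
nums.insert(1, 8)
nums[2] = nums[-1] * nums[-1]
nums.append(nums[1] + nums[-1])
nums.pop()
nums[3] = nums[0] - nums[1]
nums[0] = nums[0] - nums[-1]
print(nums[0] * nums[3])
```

0

insert 8 at 1 → [8, 8, 7, 9]
nums[2] = nums[-1]*nums[-1] = 9*9 = 81 → [8, 8, 81, 9]
append nums[1]+nums[-1] = 8+9 = 17 → [8, 8, 81, 9, 17]
pop() removes 17 → [8, 8, 81, 9]
nums[3] = nums[0]-nums[1] = 8-8 = 0 → [8, 8, 81, 0]
nums[0] = nums[0]-nums[-1] = 8-0 = 8 → [8, 8, 81, 0]
nums[0]*nums[3] = 8*0 = 0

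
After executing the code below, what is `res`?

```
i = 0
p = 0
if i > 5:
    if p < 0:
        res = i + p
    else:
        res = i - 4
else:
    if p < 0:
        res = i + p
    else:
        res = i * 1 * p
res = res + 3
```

3

i=0, p=0
i > 5 is False; p < 0 is False
→ res = i * 1 * p = 0
res = 0+3 = 3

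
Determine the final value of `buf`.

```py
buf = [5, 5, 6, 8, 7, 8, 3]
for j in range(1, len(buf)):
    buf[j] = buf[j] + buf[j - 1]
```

j=1: buf[1] = 5+5 = 10 → [5, 10, 6, 8, 7, 8, 3]
j=2: buf[2] = 6+10 = 16 → [5, 10, 16, 8, 7, 8, 3]
j=3: buf[3] = 8+16 = 24 → [5, 10, 16, 24, 7, 8, 3]
j=4: buf[4] = 7+24 = 31 → [5, 10, 16, 24, 31, 8, 3]
j=5: buf[5] = 8+31 = 39 → [5, 10, 16, 24, 31, 39, 3]
j=6: buf[6] = 3+39 = 42 → [5, 10, 16, 24, 31, 39, 42]

[5, 10, 16, 24, 31, 39, 42]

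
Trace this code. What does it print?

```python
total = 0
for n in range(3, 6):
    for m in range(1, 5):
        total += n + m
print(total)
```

n=3,m=1: total = 0+4 = 4
n=3,m=2: total = 4+5 = 9
n=3,m=3: total = 9+6 = 15
n=3,m=4: total = 15+7 = 22
n=4,m=1: total = 22+5 = 27
n=4,m=2: total = 27+6 = 33
n=4,m=3: total = 33+7 = 40
n=4,m=4: total = 40+8 = 48
n=5,m=1: total = 48+6 = 54
n=5,m=2: total = 54+7 = 61
n=5,m=3: total = 61+8 = 69
n=5,m=4: total = 69+9 = 78

78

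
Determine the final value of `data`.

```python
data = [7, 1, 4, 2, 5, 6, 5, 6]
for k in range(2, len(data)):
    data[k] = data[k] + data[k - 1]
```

k=2: data[2] = 4+1 = 5 → [7, 1, 5, 2, 5, 6, 5, 6]
k=3: data[3] = 2+5 = 7 → [7, 1, 5, 7, 5, 6, 5, 6]
k=4: data[4] = 5+7 = 12 → [7, 1, 5, 7, 12, 6, 5, 6]
k=5: data[5] = 6+12 = 18 → [7, 1, 5, 7, 12, 18, 5, 6]
k=6: data[6] = 5+18 = 23 → [7, 1, 5, 7, 12, 18, 23, 6]
k=7: data[7] = 6+23 = 29 → [7, 1, 5, 7, 12, 18, 23, 29]

[7, 1, 5, 7, 12, 18, 23, 29]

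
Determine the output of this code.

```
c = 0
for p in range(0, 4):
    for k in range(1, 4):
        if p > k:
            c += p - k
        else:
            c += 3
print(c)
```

p=0,k=1: not 0>1, c = 0+3 = 3
p=0,k=2: not 0>2, c = 3+3 = 6
p=0,k=3: not 0>3, c = 6+3 = 9
p=1,k=1: not 1>1, c = 9+3 = 12
p=1,k=2: not 1>2, c = 12+3 = 15
p=1,k=3: not 1>3, c = 15+3 = 18
p=2,k=1: 2>1, c = 18+1 = 19
p=2,k=2: not 2>2, c = 19+3 = 22
p=2,k=3: not 2>3, c = 22+3 = 25
p=3,k=1: 3>1, c = 25+2 = 27
p=3,k=2: 3>2, c = 27+1 = 28
p=3,k=3: not 3>3, c = 28+3 = 31

31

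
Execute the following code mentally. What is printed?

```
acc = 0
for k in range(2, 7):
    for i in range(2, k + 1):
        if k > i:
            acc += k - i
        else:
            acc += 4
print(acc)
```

40

k=2,i=2: not 2>2, acc = 0+4 = 4
k=3,i=2: 3>2, acc = 4+1 = 5
k=3,i=3: not 3>3, acc = 5+4 = 9
k=4,i=2: 4>2, acc = 9+2 = 11
k=4,i=3: 4>3, acc = 11+1 = 12
k=4,i=4: not 4>4, acc = 12+4 = 16
k=5,i=2: 5>2, acc = 16+3 = 19
k=5,i=3: 5>3, acc = 19+2 = 21
k=5,i=4: 5>4, acc = 21+1 = 22
k=5,i=5: not 5>5, acc = 22+4 = 26
k=6,i=2: 6>2, acc = 26+4 = 30
k=6,i=3: 6>3, acc = 30+3 = 33
k=6,i=4: 6>4, acc = 33+2 = 35
k=6,i=5: 6>5, acc = 35+1 = 36
k=6,i=6: not 6>6, acc = 36+4 = 40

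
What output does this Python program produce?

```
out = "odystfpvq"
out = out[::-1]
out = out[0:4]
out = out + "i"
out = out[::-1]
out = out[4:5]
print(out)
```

q

reverse → 'qvpftsydo'
slice [0:4] → 'qvpf'
+ 'i' → 'qvpfi'
reverse → 'ifpvq'
slice [4:5] → 'q'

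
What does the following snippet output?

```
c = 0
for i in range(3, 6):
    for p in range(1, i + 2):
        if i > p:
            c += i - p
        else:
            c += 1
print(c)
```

i=3,p=1: 3>1, c = 0+2 = 2
i=3,p=2: 3>2, c = 2+1 = 3
i=3,p=3: not 3>3, c = 3+1 = 4
i=3,p=4: not 3>4, c = 4+1 = 5
i=4,p=1: 4>1, c = 5+3 = 8
i=4,p=2: 4>2, c = 8+2 = 10
i=4,p=3: 4>3, c = 10+1 = 11
i=4,p=4: not 4>4, c = 11+1 = 12
i=4,p=5: not 4>5, c = 12+1 = 13
i=5,p=1: 5>1, c = 13+4 = 17
i=5,p=2: 5>2, c = 17+3 = 20
i=5,p=3: 5>3, c = 20+2 = 22
i=5,p=4: 5>4, c = 22+1 = 23
i=5,p=5: not 5>5, c = 23+1 = 24
i=5,p=6: not 5>6, c = 24+1 = 25

25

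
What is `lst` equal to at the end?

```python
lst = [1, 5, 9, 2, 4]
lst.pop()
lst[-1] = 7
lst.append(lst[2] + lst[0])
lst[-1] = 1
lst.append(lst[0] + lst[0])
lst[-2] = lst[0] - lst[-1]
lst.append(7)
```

[1, 5, 9, 7, -1, 2, 7]

pop() removes 4 → [1, 5, 9, 2]
lst[-1] = 7 → [1, 5, 9, 7]
append lst[2]+lst[0] = 9+1 = 10 → [1, 5, 9, 7, 10]
lst[-1] = 1 → [1, 5, 9, 7, 1]
append lst[0]+lst[0] = 1+1 = 2 → [1, 5, 9, 7, 1, 2]
lst[-2] = lst[0]-lst[-1] = 1-2 = -1 → [1, 5, 9, 7, -1, 2]
append 7 → [1, 5, 9, 7, -1, 2, 7]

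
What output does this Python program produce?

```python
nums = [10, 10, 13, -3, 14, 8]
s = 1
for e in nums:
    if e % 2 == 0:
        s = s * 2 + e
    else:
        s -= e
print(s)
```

e=10: even, s = 1*2+10 = 12
e=10: even, s = 12*2+10 = 34
e=13: not even, s = 34-13 = 21
e=-3: not even, s = 21-(-3) = 24
e=14: even, s = 24*2+14 = 62
e=8: even, s = 62*2+8 = 132

132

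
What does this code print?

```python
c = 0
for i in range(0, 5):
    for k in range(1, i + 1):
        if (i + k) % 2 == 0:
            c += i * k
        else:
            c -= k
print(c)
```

34

i=1,k=1: even sum, c = 0+1 = 1
i=2,k=1: odd sum, c = 1-1 = 0
i=2,k=2: even sum, c = 0+4 = 4
i=3,k=1: even sum, c = 4+3 = 7
i=3,k=2: odd sum, c = 7-2 = 5
i=3,k=3: even sum, c = 5+9 = 14
i=4,k=1: odd sum, c = 14-1 = 13
i=4,k=2: even sum, c = 13+8 = 21
i=4,k=3: odd sum, c = 21-3 = 18
i=4,k=4: even sum, c = 18+16 = 34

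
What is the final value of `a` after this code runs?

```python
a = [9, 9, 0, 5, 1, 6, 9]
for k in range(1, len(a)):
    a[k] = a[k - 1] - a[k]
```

k=1: a[1] = 9-9 = 0 → [9, 0, 0, 5, 1, 6, 9]
k=2: a[2] = 0-0 = 0 → [9, 0, 0, 5, 1, 6, 9]
k=3: a[3] = 0-5 = -5 → [9, 0, 0, -5, 1, 6, 9]
k=4: a[4] = (-5)-1 = -6 → [9, 0, 0, -5, -6, 6, 9]
k=5: a[5] = (-6)-6 = -12 → [9, 0, 0, -5, -6, -12, 9]
k=6: a[6] = (-12)-9 = -21 → [9, 0, 0, -5, -6, -12, -21]

[9, 0, 0, -5, -6, -12, -21]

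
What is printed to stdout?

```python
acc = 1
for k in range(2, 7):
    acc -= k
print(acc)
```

k=2: acc = 1-2 = -1
k=3: acc = (-1)-3 = -4
k=4: acc = (-4)-4 = -8
k=5: acc = (-8)-5 = -13
k=6: acc = (-13)-6 = -19

-19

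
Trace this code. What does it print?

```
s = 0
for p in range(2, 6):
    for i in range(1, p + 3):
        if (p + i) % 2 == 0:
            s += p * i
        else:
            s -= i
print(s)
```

136

p=2,i=1: odd sum, s = 0-1 = -1
p=2,i=2: even sum, s = (-1)+4 = 3
p=2,i=3: odd sum, s = 3-3 = 0
p=2,i=4: even sum, s = 0+8 = 8
p=3,i=1: even sum, s = 8+3 = 11
p=3,i=2: odd sum, s = 11-2 = 9
p=3,i=3: even sum, s = 9+9 = 18
p=3,i=4: odd sum, s = 18-4 = 14
p=3,i=5: even sum, s = 14+15 = 29
p=4,i=1: odd sum, s = 29-1 = 28
p=4,i=2: even sum, s = 28+8 = 36
p=4,i=3: odd sum, s = 36-3 = 33
p=4,i=4: even sum, s = 33+16 = 49
p=4,i=5: odd sum, s = 49-5 = 44
p=4,i=6: even sum, s = 44+24 = 68
p=5,i=1: even sum, s = 68+5 = 73
p=5,i=2: odd sum, s = 73-2 = 71
p=5,i=3: even sum, s = 71+15 = 86
p=5,i=4: odd sum, s = 86-4 = 82
p=5,i=5: even sum, s = 82+25 = 107
p=5,i=6: odd sum, s = 107-6 = 101
p=5,i=7: even sum, s = 101+35 = 136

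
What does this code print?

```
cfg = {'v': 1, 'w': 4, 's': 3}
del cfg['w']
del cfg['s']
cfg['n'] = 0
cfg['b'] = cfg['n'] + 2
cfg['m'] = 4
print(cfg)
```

{'v': 1, 'n': 0, 'b': 2, 'm': 4}

del 'w' → {'v': 1, 's': 3}
del 's' → {'v': 1}
cfg['n'] = 0 → {'v': 1, 'n': 0}
cfg['b'] = cfg['n']+2 = 2 → {'v': 1, 'n': 0, 'b': 2}
cfg['m'] = 4 → {'v': 1, 'n': 0, 'b': 2, 'm': 4}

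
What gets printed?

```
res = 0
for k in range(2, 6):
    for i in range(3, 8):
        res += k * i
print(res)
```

350

k=2,i=3: res = 0+6 = 6
k=2,i=4: res = 6+8 = 14
k=2,i=5: res = 14+10 = 24
k=2,i=6: res = 24+12 = 36
k=2,i=7: res = 36+14 = 50
k=3,i=3: res = 50+9 = 59
k=3,i=4: res = 59+12 = 71
k=3,i=5: res = 71+15 = 86
k=3,i=6: res = 86+18 = 104
k=3,i=7: res = 104+21 = 125
k=4,i=3: res = 125+12 = 137
k=4,i=4: res = 137+16 = 153
k=4,i=5: res = 153+20 = 173
k=4,i=6: res = 173+24 = 197
k=4,i=7: res = 197+28 = 225
k=5,i=3: res = 225+15 = 240
k=5,i=4: res = 240+20 = 260
k=5,i=5: res = 260+25 = 285
k=5,i=6: res = 285+30 = 315
k=5,i=7: res = 315+35 = 350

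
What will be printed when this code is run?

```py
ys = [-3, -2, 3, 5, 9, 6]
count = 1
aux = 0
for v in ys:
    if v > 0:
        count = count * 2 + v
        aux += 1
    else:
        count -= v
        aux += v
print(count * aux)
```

-164

v=-3: not >0, count = 1-(-3) = 4; aux=-3
v=-2: not >0, count = 4-(-2) = 6; aux=-5
v=3: >0, count = 6*2+3 = 15; aux=-4
v=5: >0, count = 15*2+5 = 35; aux=-3
v=9: >0, count = 35*2+9 = 79; aux=-2
v=6: >0, count = 79*2+6 = 164; aux=-1
count*aux = 164*(-1) = -164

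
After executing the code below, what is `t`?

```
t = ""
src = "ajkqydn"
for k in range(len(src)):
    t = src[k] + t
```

k=0: prepend 'a' → 'a'
k=1: prepend 'j' → 'ja'
k=2: prepend 'k' → 'kja'
k=3: prepend 'q' → 'qkja'
k=4: prepend 'y' → 'yqkja'
k=5: prepend 'd' → 'dyqkja'
k=6: prepend 'n' → 'ndyqkja'

'ndyqkja'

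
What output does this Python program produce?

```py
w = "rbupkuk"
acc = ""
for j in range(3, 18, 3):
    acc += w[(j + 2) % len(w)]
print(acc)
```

j=3: add w[5]='u' → 'u'
j=6: add w[1]='b' → 'ub'
j=9: add w[4]='k' → 'ubk'
j=12: add w[0]='r' → 'ubkr'
j=15: add w[3]='p' → 'ubkrp'

ubkrp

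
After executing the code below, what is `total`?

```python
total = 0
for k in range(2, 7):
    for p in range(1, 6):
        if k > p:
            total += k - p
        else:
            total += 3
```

65

k=2,p=1: 2>1, total = 0+1 = 1
k=2,p=2: not 2>2, total = 1+3 = 4
k=2,p=3: not 2>3, total = 4+3 = 7
k=2,p=4: not 2>4, total = 7+3 = 10
k=2,p=5: not 2>5, total = 10+3 = 13
k=3,p=1: 3>1, total = 13+2 = 15
k=3,p=2: 3>2, total = 15+1 = 16
k=3,p=3: not 3>3, total = 16+3 = 19
k=3,p=4: not 3>4, total = 19+3 = 22
k=3,p=5: not 3>5, total = 22+3 = 25
k=4,p=1: 4>1, total = 25+3 = 28
k=4,p=2: 4>2, total = 28+2 = 30
k=4,p=3: 4>3, total = 30+1 = 31
k=4,p=4: not 4>4, total = 31+3 = 34
k=4,p=5: not 4>5, total = 34+3 = 37
k=5,p=1: 5>1, total = 37+4 = 41
k=5,p=2: 5>2, total = 41+3 = 44
k=5,p=3: 5>3, total = 44+2 = 46
k=5,p=4: 5>4, total = 46+1 = 47
k=5,p=5: not 5>5, total = 47+3 = 50
k=6,p=1: 6>1, total = 50+5 = 55
k=6,p=2: 6>2, total = 55+4 = 59
k=6,p=3: 6>3, total = 59+3 = 62
k=6,p=4: 6>4, total = 62+2 = 64
k=6,p=5: 6>5, total = 64+1 = 65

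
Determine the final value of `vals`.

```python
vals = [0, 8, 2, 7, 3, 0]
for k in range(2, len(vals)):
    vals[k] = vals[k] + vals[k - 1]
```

k=2: vals[2] = 2+8 = 10 → [0, 8, 10, 7, 3, 0]
k=3: vals[3] = 7+10 = 17 → [0, 8, 10, 17, 3, 0]
k=4: vals[4] = 3+17 = 20 → [0, 8, 10, 17, 20, 0]
k=5: vals[5] = 0+20 = 20 → [0, 8, 10, 17, 20, 20]

[0, 8, 10, 17, 20, 20]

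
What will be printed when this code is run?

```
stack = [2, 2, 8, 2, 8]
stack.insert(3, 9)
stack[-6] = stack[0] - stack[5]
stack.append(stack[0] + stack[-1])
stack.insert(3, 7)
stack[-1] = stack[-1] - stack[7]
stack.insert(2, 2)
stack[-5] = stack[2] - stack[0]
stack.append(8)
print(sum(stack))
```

insert 9 at 3 → [2, 2, 8, 9, 2, 8]
stack[-6] = stack[0]-stack[5] = 2-8 = -6 → [-6, 2, 8, 9, 2, 8]
append stack[0]+stack[-1] = (-6)+8 = 2 → [-6, 2, 8, 9, 2, 8, 2]
insert 7 at 3 → [-6, 2, 8, 7, 9, 2, 8, 2]
stack[-1] = stack[-1]-stack[7] = 2-2 = 0 → [-6, 2, 8, 7, 9, 2, 8, 0]
insert 2 at 2 → [-6, 2, 2, 8, 7, 9, 2, 8, 0]
stack[-5] = stack[2]-stack[0] = 2-(-6) = 8 → [-6, 2, 2, 8, 8, 9, 2, 8, 0]
append 8 → [-6, 2, 2, 8, 8, 9, 2, 8, 0, 8]
sum = 41

41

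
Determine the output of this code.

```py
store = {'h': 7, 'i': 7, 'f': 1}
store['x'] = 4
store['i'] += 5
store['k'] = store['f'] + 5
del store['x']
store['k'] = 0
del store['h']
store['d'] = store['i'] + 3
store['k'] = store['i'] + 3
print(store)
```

store['x'] = 4 → {'h': 7, 'i': 7, 'f': 1, 'x': 4}
store['i'] = 7+5 = 12 → {'h': 7, 'i': 12, 'f': 1, 'x': 4}
store['k'] = store['f']+5 = 6 → {'h': 7, 'i': 12, 'f': 1, 'x': 4, 'k': 6}
del 'x' → {'h': 7, 'i': 12, 'f': 1, 'k': 6}
store['k'] = 0 → {'h': 7, 'i': 12, 'f': 1, 'k': 0}
del 'h' → {'i': 12, 'f': 1, 'k': 0}
store['d'] = store['i']+3 = 15 → {'i': 12, 'f': 1, 'k': 0, 'd': 15}
store['k'] = store['i']+3 = 15 → {'i': 12, 'f': 1, 'k': 15, 'd': 15}

{'i': 12, 'f': 1, 'k': 15, 'd': 15}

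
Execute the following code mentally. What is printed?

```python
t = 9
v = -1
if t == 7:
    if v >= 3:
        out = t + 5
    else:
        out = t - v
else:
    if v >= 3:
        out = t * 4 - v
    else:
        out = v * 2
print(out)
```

t=9, v=-1
t == 7 is False; v >= 3 is False
→ out = v * 2 = -2

-2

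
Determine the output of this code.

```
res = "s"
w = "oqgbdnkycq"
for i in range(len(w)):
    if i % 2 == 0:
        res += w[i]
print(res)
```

i=0: add 'o' → 'so'
i=1: skip
i=2: add 'g' → 'sog'
i=3: skip
i=4: add 'd' → 'sogd'
i=5: skip
i=6: add 'k' → 'sogdk'
i=7: skip
i=8: add 'c' → 'sogdkc'
i=9: skip

sogdkc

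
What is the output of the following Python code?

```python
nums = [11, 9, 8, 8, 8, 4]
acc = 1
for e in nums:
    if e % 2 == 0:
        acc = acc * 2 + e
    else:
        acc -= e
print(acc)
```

e=11: not even, acc = 1-11 = -10
e=9: not even, acc = (-10)-9 = -19
e=8: even, acc = (-19)*2+8 = -30
e=8: even, acc = (-30)*2+8 = -52
e=8: even, acc = (-52)*2+8 = -96
e=4: even, acc = (-96)*2+4 = -188

-188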